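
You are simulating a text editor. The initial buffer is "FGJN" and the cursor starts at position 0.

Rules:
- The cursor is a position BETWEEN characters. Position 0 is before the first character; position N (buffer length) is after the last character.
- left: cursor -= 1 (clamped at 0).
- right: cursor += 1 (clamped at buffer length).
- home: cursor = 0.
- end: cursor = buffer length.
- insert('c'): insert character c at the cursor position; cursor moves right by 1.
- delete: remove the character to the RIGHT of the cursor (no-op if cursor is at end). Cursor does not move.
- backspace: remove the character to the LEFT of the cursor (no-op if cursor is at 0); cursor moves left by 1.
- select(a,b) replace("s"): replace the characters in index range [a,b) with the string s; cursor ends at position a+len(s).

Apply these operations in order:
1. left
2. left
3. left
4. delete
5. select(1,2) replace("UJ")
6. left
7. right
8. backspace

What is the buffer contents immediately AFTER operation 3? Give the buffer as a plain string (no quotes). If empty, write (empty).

Answer: FGJN

Derivation:
After op 1 (left): buf='FGJN' cursor=0
After op 2 (left): buf='FGJN' cursor=0
After op 3 (left): buf='FGJN' cursor=0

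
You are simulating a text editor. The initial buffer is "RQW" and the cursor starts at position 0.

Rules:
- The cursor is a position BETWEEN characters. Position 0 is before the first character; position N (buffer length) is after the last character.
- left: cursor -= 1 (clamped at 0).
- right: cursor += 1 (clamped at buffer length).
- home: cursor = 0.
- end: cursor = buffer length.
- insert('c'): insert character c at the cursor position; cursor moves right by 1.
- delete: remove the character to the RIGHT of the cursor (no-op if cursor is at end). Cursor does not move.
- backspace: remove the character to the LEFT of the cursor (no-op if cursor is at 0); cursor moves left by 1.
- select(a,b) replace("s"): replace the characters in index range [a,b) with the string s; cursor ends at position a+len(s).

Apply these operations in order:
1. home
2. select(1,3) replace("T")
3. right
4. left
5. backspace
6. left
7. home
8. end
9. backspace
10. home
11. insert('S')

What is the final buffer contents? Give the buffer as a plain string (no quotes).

After op 1 (home): buf='RQW' cursor=0
After op 2 (select(1,3) replace("T")): buf='RT' cursor=2
After op 3 (right): buf='RT' cursor=2
After op 4 (left): buf='RT' cursor=1
After op 5 (backspace): buf='T' cursor=0
After op 6 (left): buf='T' cursor=0
After op 7 (home): buf='T' cursor=0
After op 8 (end): buf='T' cursor=1
After op 9 (backspace): buf='(empty)' cursor=0
After op 10 (home): buf='(empty)' cursor=0
After op 11 (insert('S')): buf='S' cursor=1

Answer: S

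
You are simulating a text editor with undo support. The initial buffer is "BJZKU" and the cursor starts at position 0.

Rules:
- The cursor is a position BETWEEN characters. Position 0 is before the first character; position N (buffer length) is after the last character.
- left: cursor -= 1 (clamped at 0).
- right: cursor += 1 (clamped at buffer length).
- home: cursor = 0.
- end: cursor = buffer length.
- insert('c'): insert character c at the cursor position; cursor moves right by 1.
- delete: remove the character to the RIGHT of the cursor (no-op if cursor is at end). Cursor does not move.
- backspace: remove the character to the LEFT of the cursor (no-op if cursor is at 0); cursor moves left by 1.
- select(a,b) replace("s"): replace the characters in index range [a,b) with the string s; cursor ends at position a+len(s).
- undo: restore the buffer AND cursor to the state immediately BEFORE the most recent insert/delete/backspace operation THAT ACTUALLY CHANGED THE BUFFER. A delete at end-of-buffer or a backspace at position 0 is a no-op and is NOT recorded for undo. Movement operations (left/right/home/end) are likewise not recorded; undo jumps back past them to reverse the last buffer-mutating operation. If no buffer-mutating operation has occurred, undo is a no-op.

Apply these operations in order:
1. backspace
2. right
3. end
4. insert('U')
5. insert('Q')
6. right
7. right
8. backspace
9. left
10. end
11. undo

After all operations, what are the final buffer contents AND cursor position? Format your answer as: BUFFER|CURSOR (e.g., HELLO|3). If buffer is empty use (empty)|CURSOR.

Answer: BJZKUUQ|7

Derivation:
After op 1 (backspace): buf='BJZKU' cursor=0
After op 2 (right): buf='BJZKU' cursor=1
After op 3 (end): buf='BJZKU' cursor=5
After op 4 (insert('U')): buf='BJZKUU' cursor=6
After op 5 (insert('Q')): buf='BJZKUUQ' cursor=7
After op 6 (right): buf='BJZKUUQ' cursor=7
After op 7 (right): buf='BJZKUUQ' cursor=7
After op 8 (backspace): buf='BJZKUU' cursor=6
After op 9 (left): buf='BJZKUU' cursor=5
After op 10 (end): buf='BJZKUU' cursor=6
After op 11 (undo): buf='BJZKUUQ' cursor=7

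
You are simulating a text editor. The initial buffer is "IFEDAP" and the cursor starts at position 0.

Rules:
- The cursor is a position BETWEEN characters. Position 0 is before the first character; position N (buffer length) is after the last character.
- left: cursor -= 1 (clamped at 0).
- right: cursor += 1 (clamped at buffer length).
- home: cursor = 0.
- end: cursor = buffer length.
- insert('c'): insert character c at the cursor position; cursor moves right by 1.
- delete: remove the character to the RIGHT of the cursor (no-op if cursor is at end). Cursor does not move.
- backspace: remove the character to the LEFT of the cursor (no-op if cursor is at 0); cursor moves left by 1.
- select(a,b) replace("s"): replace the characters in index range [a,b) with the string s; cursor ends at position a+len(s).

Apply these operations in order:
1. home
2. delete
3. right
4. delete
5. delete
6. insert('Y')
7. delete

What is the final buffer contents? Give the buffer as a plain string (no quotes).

After op 1 (home): buf='IFEDAP' cursor=0
After op 2 (delete): buf='FEDAP' cursor=0
After op 3 (right): buf='FEDAP' cursor=1
After op 4 (delete): buf='FDAP' cursor=1
After op 5 (delete): buf='FAP' cursor=1
After op 6 (insert('Y')): buf='FYAP' cursor=2
After op 7 (delete): buf='FYP' cursor=2

Answer: FYP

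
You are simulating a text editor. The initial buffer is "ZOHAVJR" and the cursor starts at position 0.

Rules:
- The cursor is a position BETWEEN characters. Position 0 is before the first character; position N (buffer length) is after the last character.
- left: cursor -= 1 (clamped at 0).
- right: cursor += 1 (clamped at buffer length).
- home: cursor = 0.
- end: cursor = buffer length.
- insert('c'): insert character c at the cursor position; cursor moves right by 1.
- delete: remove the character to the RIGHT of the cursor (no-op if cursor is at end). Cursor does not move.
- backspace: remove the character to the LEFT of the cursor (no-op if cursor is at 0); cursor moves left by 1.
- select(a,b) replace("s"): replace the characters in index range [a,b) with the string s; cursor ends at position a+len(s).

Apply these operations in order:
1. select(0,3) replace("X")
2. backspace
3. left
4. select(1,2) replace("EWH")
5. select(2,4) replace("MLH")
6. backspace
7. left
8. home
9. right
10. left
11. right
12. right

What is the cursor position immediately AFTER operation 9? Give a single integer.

Answer: 1

Derivation:
After op 1 (select(0,3) replace("X")): buf='XAVJR' cursor=1
After op 2 (backspace): buf='AVJR' cursor=0
After op 3 (left): buf='AVJR' cursor=0
After op 4 (select(1,2) replace("EWH")): buf='AEWHJR' cursor=4
After op 5 (select(2,4) replace("MLH")): buf='AEMLHJR' cursor=5
After op 6 (backspace): buf='AEMLJR' cursor=4
After op 7 (left): buf='AEMLJR' cursor=3
After op 8 (home): buf='AEMLJR' cursor=0
After op 9 (right): buf='AEMLJR' cursor=1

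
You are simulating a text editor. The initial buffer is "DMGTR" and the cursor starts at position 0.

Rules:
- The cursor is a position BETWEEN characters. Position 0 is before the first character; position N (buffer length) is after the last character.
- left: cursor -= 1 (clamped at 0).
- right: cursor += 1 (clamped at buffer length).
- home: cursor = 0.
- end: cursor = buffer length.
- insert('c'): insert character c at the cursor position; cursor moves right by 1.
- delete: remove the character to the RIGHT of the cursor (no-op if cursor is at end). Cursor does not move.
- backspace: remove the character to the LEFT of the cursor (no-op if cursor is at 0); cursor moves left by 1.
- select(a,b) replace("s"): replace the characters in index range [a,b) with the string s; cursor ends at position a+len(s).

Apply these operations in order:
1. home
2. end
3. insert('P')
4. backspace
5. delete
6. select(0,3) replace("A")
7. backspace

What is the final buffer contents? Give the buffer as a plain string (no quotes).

Answer: TR

Derivation:
After op 1 (home): buf='DMGTR' cursor=0
After op 2 (end): buf='DMGTR' cursor=5
After op 3 (insert('P')): buf='DMGTRP' cursor=6
After op 4 (backspace): buf='DMGTR' cursor=5
After op 5 (delete): buf='DMGTR' cursor=5
After op 6 (select(0,3) replace("A")): buf='ATR' cursor=1
After op 7 (backspace): buf='TR' cursor=0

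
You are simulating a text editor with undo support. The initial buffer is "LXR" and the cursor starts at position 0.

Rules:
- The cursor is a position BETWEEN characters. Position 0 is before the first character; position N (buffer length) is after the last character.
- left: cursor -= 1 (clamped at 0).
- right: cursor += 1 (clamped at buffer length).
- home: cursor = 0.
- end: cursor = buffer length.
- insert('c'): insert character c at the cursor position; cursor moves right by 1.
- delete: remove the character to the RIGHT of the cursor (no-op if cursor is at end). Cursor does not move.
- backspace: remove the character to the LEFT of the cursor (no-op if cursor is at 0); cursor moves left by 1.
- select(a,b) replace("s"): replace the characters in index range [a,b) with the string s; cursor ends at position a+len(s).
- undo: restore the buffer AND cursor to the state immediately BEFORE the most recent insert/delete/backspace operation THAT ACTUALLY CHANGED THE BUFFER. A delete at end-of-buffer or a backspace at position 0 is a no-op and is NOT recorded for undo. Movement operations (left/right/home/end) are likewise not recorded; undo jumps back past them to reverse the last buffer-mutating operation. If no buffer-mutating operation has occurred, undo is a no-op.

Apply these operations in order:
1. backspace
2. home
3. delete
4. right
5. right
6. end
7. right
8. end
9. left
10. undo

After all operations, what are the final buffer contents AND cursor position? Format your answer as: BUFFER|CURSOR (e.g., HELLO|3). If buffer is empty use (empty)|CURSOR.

Answer: LXR|0

Derivation:
After op 1 (backspace): buf='LXR' cursor=0
After op 2 (home): buf='LXR' cursor=0
After op 3 (delete): buf='XR' cursor=0
After op 4 (right): buf='XR' cursor=1
After op 5 (right): buf='XR' cursor=2
After op 6 (end): buf='XR' cursor=2
After op 7 (right): buf='XR' cursor=2
After op 8 (end): buf='XR' cursor=2
After op 9 (left): buf='XR' cursor=1
After op 10 (undo): buf='LXR' cursor=0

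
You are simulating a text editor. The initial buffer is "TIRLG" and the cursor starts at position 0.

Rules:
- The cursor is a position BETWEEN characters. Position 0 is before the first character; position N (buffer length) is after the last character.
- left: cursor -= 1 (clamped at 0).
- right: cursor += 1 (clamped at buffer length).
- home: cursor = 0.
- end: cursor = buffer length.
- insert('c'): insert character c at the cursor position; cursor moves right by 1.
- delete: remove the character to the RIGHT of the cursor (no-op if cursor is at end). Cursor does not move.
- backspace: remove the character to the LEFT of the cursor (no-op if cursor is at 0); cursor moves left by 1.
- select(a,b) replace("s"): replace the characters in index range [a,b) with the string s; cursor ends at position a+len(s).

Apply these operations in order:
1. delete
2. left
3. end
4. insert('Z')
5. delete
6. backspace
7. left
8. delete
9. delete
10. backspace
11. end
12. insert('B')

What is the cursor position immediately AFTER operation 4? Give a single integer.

After op 1 (delete): buf='IRLG' cursor=0
After op 2 (left): buf='IRLG' cursor=0
After op 3 (end): buf='IRLG' cursor=4
After op 4 (insert('Z')): buf='IRLGZ' cursor=5

Answer: 5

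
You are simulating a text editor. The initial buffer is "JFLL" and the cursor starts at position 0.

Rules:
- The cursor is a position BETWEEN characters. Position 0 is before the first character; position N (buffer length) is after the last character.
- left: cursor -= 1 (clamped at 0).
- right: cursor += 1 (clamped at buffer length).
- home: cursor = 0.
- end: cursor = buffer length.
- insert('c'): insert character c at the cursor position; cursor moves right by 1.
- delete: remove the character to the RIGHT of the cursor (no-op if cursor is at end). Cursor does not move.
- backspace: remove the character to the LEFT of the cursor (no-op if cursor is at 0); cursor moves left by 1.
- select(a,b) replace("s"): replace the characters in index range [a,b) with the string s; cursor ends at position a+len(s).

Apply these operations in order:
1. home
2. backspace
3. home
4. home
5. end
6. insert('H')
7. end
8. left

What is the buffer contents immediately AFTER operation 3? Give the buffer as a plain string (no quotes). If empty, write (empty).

After op 1 (home): buf='JFLL' cursor=0
After op 2 (backspace): buf='JFLL' cursor=0
After op 3 (home): buf='JFLL' cursor=0

Answer: JFLL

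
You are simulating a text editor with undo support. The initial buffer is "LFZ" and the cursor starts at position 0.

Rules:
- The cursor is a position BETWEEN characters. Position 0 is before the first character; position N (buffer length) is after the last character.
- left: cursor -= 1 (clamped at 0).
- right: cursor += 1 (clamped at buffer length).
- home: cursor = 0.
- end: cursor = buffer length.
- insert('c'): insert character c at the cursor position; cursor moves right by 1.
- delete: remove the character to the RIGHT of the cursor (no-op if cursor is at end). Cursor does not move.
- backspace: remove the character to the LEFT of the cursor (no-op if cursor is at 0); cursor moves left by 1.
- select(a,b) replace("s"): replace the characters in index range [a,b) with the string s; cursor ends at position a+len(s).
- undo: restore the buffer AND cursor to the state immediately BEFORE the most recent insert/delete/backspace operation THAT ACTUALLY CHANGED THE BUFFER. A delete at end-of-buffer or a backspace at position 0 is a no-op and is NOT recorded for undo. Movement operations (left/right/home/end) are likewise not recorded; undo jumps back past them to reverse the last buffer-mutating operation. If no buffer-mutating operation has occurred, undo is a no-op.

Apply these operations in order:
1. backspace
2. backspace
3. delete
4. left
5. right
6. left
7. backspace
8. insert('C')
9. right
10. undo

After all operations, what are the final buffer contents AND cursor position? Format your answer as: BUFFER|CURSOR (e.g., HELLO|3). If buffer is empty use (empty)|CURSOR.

After op 1 (backspace): buf='LFZ' cursor=0
After op 2 (backspace): buf='LFZ' cursor=0
After op 3 (delete): buf='FZ' cursor=0
After op 4 (left): buf='FZ' cursor=0
After op 5 (right): buf='FZ' cursor=1
After op 6 (left): buf='FZ' cursor=0
After op 7 (backspace): buf='FZ' cursor=0
After op 8 (insert('C')): buf='CFZ' cursor=1
After op 9 (right): buf='CFZ' cursor=2
After op 10 (undo): buf='FZ' cursor=0

Answer: FZ|0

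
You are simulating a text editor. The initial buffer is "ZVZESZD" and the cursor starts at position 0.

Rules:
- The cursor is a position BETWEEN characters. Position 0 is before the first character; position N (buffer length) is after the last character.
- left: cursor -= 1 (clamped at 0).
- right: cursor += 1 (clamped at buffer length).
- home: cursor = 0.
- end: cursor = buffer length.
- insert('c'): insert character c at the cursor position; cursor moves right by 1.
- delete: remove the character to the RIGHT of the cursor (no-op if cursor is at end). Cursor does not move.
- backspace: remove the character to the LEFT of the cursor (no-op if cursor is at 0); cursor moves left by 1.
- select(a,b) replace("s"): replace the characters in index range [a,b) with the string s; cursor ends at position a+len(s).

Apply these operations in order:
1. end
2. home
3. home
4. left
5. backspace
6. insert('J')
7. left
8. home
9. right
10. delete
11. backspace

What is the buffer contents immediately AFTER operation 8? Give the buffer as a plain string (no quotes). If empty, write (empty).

After op 1 (end): buf='ZVZESZD' cursor=7
After op 2 (home): buf='ZVZESZD' cursor=0
After op 3 (home): buf='ZVZESZD' cursor=0
After op 4 (left): buf='ZVZESZD' cursor=0
After op 5 (backspace): buf='ZVZESZD' cursor=0
After op 6 (insert('J')): buf='JZVZESZD' cursor=1
After op 7 (left): buf='JZVZESZD' cursor=0
After op 8 (home): buf='JZVZESZD' cursor=0

Answer: JZVZESZD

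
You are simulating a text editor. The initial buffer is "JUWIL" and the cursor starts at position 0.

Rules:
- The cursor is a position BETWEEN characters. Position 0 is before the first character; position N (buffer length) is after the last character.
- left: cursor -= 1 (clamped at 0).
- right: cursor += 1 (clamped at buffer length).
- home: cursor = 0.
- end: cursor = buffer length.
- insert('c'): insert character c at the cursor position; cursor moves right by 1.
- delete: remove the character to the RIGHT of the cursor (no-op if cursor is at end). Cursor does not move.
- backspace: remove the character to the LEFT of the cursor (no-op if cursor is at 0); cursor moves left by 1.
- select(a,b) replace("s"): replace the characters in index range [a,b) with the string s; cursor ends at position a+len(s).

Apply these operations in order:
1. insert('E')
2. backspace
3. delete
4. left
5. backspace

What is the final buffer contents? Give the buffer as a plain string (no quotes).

After op 1 (insert('E')): buf='EJUWIL' cursor=1
After op 2 (backspace): buf='JUWIL' cursor=0
After op 3 (delete): buf='UWIL' cursor=0
After op 4 (left): buf='UWIL' cursor=0
After op 5 (backspace): buf='UWIL' cursor=0

Answer: UWIL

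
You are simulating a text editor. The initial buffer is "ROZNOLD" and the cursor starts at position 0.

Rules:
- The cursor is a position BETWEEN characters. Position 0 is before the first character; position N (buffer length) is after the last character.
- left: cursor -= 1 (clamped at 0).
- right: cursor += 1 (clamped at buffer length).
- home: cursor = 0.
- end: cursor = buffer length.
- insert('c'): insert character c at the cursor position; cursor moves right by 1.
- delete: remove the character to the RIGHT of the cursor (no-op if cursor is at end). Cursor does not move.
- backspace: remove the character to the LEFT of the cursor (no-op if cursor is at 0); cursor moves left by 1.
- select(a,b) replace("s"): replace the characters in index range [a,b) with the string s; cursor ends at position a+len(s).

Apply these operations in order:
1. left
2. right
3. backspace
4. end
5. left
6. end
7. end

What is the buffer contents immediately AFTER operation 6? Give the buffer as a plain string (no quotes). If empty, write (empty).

After op 1 (left): buf='ROZNOLD' cursor=0
After op 2 (right): buf='ROZNOLD' cursor=1
After op 3 (backspace): buf='OZNOLD' cursor=0
After op 4 (end): buf='OZNOLD' cursor=6
After op 5 (left): buf='OZNOLD' cursor=5
After op 6 (end): buf='OZNOLD' cursor=6

Answer: OZNOLD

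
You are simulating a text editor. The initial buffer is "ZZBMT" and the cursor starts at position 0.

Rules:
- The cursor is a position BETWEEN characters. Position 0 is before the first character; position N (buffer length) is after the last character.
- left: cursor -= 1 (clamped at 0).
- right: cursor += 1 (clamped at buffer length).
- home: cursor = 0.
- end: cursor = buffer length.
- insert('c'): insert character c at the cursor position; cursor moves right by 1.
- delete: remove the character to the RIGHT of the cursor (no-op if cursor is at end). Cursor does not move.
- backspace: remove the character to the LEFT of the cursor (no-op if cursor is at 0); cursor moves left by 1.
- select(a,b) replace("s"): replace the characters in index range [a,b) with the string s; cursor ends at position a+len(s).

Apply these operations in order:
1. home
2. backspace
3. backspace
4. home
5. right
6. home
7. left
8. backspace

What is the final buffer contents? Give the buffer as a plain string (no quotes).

After op 1 (home): buf='ZZBMT' cursor=0
After op 2 (backspace): buf='ZZBMT' cursor=0
After op 3 (backspace): buf='ZZBMT' cursor=0
After op 4 (home): buf='ZZBMT' cursor=0
After op 5 (right): buf='ZZBMT' cursor=1
After op 6 (home): buf='ZZBMT' cursor=0
After op 7 (left): buf='ZZBMT' cursor=0
After op 8 (backspace): buf='ZZBMT' cursor=0

Answer: ZZBMT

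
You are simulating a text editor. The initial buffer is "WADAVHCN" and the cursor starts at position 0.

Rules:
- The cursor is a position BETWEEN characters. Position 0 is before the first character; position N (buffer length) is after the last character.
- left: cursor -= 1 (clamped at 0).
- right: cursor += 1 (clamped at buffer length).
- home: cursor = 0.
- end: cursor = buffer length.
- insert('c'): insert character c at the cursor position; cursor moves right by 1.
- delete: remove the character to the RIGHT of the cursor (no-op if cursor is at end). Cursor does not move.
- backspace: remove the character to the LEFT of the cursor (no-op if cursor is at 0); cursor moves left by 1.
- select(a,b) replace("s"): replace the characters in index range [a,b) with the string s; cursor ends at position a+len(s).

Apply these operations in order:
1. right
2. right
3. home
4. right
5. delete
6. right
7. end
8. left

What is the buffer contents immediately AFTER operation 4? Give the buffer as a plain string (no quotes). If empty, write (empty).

After op 1 (right): buf='WADAVHCN' cursor=1
After op 2 (right): buf='WADAVHCN' cursor=2
After op 3 (home): buf='WADAVHCN' cursor=0
After op 4 (right): buf='WADAVHCN' cursor=1

Answer: WADAVHCN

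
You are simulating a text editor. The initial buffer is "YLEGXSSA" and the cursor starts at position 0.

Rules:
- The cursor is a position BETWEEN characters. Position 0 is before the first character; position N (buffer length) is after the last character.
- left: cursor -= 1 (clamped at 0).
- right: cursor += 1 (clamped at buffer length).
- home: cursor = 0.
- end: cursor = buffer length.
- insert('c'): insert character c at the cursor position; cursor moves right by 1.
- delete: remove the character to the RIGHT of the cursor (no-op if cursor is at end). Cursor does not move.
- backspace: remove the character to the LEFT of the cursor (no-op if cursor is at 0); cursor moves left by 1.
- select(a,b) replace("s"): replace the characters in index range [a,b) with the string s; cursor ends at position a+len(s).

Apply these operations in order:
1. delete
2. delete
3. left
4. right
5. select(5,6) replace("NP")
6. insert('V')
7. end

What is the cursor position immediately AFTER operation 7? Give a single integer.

After op 1 (delete): buf='LEGXSSA' cursor=0
After op 2 (delete): buf='EGXSSA' cursor=0
After op 3 (left): buf='EGXSSA' cursor=0
After op 4 (right): buf='EGXSSA' cursor=1
After op 5 (select(5,6) replace("NP")): buf='EGXSSNP' cursor=7
After op 6 (insert('V')): buf='EGXSSNPV' cursor=8
After op 7 (end): buf='EGXSSNPV' cursor=8

Answer: 8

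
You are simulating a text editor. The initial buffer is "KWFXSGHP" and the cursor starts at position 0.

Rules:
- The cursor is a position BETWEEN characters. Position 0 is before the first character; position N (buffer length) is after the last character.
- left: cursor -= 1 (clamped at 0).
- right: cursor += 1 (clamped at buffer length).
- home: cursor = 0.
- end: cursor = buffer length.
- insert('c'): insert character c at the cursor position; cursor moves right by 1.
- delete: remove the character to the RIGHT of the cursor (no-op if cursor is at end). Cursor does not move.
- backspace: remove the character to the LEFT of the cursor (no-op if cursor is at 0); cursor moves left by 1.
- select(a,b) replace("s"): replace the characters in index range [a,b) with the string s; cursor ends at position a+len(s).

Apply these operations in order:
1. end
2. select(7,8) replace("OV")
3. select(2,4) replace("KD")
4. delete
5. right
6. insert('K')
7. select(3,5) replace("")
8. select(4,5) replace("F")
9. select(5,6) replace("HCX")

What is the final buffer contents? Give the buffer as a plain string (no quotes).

After op 1 (end): buf='KWFXSGHP' cursor=8
After op 2 (select(7,8) replace("OV")): buf='KWFXSGHOV' cursor=9
After op 3 (select(2,4) replace("KD")): buf='KWKDSGHOV' cursor=4
After op 4 (delete): buf='KWKDGHOV' cursor=4
After op 5 (right): buf='KWKDGHOV' cursor=5
After op 6 (insert('K')): buf='KWKDGKHOV' cursor=6
After op 7 (select(3,5) replace("")): buf='KWKKHOV' cursor=3
After op 8 (select(4,5) replace("F")): buf='KWKKFOV' cursor=5
After op 9 (select(5,6) replace("HCX")): buf='KWKKFHCXV' cursor=8

Answer: KWKKFHCXV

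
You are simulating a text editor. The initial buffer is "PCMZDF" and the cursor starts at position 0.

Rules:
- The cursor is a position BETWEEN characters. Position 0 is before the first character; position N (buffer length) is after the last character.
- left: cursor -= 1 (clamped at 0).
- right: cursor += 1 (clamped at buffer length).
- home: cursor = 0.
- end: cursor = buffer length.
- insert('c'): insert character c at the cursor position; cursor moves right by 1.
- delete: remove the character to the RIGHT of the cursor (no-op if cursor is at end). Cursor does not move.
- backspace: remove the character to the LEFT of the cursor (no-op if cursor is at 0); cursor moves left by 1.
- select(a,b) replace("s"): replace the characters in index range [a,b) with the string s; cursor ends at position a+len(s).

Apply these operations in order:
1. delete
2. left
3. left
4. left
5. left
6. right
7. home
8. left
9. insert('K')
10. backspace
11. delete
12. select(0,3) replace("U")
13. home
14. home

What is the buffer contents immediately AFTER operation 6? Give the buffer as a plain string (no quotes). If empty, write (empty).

Answer: CMZDF

Derivation:
After op 1 (delete): buf='CMZDF' cursor=0
After op 2 (left): buf='CMZDF' cursor=0
After op 3 (left): buf='CMZDF' cursor=0
After op 4 (left): buf='CMZDF' cursor=0
After op 5 (left): buf='CMZDF' cursor=0
After op 6 (right): buf='CMZDF' cursor=1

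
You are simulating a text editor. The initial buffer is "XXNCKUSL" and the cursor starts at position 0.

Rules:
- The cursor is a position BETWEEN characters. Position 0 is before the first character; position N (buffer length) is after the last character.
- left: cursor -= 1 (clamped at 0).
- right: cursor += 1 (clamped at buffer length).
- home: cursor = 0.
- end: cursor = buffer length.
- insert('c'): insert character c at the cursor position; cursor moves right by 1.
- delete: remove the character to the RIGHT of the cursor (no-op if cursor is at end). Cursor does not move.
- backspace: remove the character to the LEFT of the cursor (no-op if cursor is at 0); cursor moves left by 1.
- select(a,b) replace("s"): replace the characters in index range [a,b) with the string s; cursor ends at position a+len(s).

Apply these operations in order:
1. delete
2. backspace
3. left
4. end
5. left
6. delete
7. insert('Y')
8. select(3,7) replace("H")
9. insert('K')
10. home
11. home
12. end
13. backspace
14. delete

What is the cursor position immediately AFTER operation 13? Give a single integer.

Answer: 4

Derivation:
After op 1 (delete): buf='XNCKUSL' cursor=0
After op 2 (backspace): buf='XNCKUSL' cursor=0
After op 3 (left): buf='XNCKUSL' cursor=0
After op 4 (end): buf='XNCKUSL' cursor=7
After op 5 (left): buf='XNCKUSL' cursor=6
After op 6 (delete): buf='XNCKUS' cursor=6
After op 7 (insert('Y')): buf='XNCKUSY' cursor=7
After op 8 (select(3,7) replace("H")): buf='XNCH' cursor=4
After op 9 (insert('K')): buf='XNCHK' cursor=5
After op 10 (home): buf='XNCHK' cursor=0
After op 11 (home): buf='XNCHK' cursor=0
After op 12 (end): buf='XNCHK' cursor=5
After op 13 (backspace): buf='XNCH' cursor=4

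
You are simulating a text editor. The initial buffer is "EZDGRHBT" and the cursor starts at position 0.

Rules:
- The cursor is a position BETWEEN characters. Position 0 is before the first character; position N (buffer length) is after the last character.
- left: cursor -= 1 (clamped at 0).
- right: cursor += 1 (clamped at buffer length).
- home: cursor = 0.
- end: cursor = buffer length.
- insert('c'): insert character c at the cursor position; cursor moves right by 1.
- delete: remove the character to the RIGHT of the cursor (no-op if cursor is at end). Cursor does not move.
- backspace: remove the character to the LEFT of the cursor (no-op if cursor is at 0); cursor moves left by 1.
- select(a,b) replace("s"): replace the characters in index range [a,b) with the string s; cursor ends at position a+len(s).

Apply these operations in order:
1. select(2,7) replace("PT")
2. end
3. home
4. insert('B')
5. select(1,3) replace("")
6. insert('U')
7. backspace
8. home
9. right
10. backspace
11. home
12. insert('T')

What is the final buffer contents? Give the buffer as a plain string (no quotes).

Answer: TPTT

Derivation:
After op 1 (select(2,7) replace("PT")): buf='EZPTT' cursor=4
After op 2 (end): buf='EZPTT' cursor=5
After op 3 (home): buf='EZPTT' cursor=0
After op 4 (insert('B')): buf='BEZPTT' cursor=1
After op 5 (select(1,3) replace("")): buf='BPTT' cursor=1
After op 6 (insert('U')): buf='BUPTT' cursor=2
After op 7 (backspace): buf='BPTT' cursor=1
After op 8 (home): buf='BPTT' cursor=0
After op 9 (right): buf='BPTT' cursor=1
After op 10 (backspace): buf='PTT' cursor=0
After op 11 (home): buf='PTT' cursor=0
After op 12 (insert('T')): buf='TPTT' cursor=1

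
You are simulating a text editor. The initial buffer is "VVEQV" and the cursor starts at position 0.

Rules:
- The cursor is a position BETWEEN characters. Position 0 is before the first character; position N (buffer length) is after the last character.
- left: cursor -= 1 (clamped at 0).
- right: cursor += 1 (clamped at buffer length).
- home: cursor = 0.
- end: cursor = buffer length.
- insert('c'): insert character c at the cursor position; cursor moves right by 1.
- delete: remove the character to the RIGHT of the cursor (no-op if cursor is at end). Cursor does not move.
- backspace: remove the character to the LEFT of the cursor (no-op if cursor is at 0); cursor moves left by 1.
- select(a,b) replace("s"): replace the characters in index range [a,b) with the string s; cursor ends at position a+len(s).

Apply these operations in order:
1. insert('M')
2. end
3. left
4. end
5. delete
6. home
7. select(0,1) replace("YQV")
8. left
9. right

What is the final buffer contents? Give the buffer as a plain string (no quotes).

Answer: YQVVVEQV

Derivation:
After op 1 (insert('M')): buf='MVVEQV' cursor=1
After op 2 (end): buf='MVVEQV' cursor=6
After op 3 (left): buf='MVVEQV' cursor=5
After op 4 (end): buf='MVVEQV' cursor=6
After op 5 (delete): buf='MVVEQV' cursor=6
After op 6 (home): buf='MVVEQV' cursor=0
After op 7 (select(0,1) replace("YQV")): buf='YQVVVEQV' cursor=3
After op 8 (left): buf='YQVVVEQV' cursor=2
After op 9 (right): buf='YQVVVEQV' cursor=3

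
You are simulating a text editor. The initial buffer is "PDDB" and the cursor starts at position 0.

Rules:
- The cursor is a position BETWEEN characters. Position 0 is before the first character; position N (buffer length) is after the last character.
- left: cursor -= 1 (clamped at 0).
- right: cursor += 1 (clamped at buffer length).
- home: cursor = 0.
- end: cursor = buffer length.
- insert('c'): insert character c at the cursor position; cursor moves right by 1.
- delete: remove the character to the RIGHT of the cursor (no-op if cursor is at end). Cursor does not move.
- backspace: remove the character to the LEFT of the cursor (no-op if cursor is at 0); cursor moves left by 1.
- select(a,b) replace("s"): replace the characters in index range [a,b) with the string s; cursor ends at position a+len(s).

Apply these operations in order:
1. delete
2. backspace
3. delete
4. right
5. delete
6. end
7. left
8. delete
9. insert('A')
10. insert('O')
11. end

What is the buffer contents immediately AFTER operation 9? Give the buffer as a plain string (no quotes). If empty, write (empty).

After op 1 (delete): buf='DDB' cursor=0
After op 2 (backspace): buf='DDB' cursor=0
After op 3 (delete): buf='DB' cursor=0
After op 4 (right): buf='DB' cursor=1
After op 5 (delete): buf='D' cursor=1
After op 6 (end): buf='D' cursor=1
After op 7 (left): buf='D' cursor=0
After op 8 (delete): buf='(empty)' cursor=0
After op 9 (insert('A')): buf='A' cursor=1

Answer: A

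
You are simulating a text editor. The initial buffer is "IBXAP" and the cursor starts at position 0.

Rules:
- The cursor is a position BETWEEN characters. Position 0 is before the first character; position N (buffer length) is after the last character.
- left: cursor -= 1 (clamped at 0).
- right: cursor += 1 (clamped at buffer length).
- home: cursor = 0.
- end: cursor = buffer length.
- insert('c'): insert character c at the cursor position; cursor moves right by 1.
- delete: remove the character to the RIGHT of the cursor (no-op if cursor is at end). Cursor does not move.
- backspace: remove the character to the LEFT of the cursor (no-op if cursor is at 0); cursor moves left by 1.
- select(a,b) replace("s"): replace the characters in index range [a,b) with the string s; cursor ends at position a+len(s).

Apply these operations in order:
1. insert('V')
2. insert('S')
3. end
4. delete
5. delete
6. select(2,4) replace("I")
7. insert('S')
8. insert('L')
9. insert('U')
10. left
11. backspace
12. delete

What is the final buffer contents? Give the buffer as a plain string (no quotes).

Answer: VSISXAP

Derivation:
After op 1 (insert('V')): buf='VIBXAP' cursor=1
After op 2 (insert('S')): buf='VSIBXAP' cursor=2
After op 3 (end): buf='VSIBXAP' cursor=7
After op 4 (delete): buf='VSIBXAP' cursor=7
After op 5 (delete): buf='VSIBXAP' cursor=7
After op 6 (select(2,4) replace("I")): buf='VSIXAP' cursor=3
After op 7 (insert('S')): buf='VSISXAP' cursor=4
After op 8 (insert('L')): buf='VSISLXAP' cursor=5
After op 9 (insert('U')): buf='VSISLUXAP' cursor=6
After op 10 (left): buf='VSISLUXAP' cursor=5
After op 11 (backspace): buf='VSISUXAP' cursor=4
After op 12 (delete): buf='VSISXAP' cursor=4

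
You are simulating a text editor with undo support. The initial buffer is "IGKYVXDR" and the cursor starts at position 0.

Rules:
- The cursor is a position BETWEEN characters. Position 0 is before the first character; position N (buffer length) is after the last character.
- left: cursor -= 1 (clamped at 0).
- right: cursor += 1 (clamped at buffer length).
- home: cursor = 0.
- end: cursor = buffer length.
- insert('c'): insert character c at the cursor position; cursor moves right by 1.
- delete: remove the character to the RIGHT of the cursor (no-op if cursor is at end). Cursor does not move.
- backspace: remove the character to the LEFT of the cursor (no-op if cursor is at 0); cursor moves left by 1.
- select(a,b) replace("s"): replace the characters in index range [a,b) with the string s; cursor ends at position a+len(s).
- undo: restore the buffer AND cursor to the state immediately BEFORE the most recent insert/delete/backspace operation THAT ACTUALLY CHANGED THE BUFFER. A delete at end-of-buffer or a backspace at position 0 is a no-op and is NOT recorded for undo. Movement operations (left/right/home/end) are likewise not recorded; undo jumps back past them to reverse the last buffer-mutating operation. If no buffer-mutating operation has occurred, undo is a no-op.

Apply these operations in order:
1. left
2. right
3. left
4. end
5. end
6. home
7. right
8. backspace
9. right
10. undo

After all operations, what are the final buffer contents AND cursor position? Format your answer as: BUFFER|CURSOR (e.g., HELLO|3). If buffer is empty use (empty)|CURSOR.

After op 1 (left): buf='IGKYVXDR' cursor=0
After op 2 (right): buf='IGKYVXDR' cursor=1
After op 3 (left): buf='IGKYVXDR' cursor=0
After op 4 (end): buf='IGKYVXDR' cursor=8
After op 5 (end): buf='IGKYVXDR' cursor=8
After op 6 (home): buf='IGKYVXDR' cursor=0
After op 7 (right): buf='IGKYVXDR' cursor=1
After op 8 (backspace): buf='GKYVXDR' cursor=0
After op 9 (right): buf='GKYVXDR' cursor=1
After op 10 (undo): buf='IGKYVXDR' cursor=1

Answer: IGKYVXDR|1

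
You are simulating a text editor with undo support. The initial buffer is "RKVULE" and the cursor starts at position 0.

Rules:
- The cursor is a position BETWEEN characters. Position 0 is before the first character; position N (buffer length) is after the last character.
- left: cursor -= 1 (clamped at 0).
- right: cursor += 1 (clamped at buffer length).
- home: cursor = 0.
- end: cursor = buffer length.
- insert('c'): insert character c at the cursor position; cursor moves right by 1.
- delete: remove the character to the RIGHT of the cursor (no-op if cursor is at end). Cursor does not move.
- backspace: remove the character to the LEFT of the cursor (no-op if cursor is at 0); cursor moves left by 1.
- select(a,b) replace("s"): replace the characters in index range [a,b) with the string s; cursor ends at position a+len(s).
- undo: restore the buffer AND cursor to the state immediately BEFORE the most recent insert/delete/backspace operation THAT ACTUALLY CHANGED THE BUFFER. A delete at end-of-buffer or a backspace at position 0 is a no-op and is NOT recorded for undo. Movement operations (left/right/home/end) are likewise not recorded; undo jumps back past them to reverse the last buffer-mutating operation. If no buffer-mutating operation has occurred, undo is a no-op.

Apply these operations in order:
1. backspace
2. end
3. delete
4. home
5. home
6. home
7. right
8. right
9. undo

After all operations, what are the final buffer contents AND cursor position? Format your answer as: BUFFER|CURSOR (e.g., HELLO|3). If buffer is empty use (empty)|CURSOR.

Answer: RKVULE|2

Derivation:
After op 1 (backspace): buf='RKVULE' cursor=0
After op 2 (end): buf='RKVULE' cursor=6
After op 3 (delete): buf='RKVULE' cursor=6
After op 4 (home): buf='RKVULE' cursor=0
After op 5 (home): buf='RKVULE' cursor=0
After op 6 (home): buf='RKVULE' cursor=0
After op 7 (right): buf='RKVULE' cursor=1
After op 8 (right): buf='RKVULE' cursor=2
After op 9 (undo): buf='RKVULE' cursor=2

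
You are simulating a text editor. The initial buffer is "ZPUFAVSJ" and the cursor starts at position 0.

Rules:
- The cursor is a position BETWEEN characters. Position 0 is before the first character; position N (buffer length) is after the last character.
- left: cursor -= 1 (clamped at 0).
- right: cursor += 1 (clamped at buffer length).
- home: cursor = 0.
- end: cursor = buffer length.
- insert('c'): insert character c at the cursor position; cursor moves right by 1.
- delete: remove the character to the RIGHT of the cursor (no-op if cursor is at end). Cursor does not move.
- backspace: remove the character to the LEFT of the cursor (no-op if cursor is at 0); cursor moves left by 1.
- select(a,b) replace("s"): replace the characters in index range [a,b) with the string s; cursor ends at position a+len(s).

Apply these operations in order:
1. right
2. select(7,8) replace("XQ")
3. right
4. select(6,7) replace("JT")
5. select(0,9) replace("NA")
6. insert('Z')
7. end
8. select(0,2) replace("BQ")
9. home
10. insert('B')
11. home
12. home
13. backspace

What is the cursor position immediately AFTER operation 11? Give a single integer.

Answer: 0

Derivation:
After op 1 (right): buf='ZPUFAVSJ' cursor=1
After op 2 (select(7,8) replace("XQ")): buf='ZPUFAVSXQ' cursor=9
After op 3 (right): buf='ZPUFAVSXQ' cursor=9
After op 4 (select(6,7) replace("JT")): buf='ZPUFAVJTXQ' cursor=8
After op 5 (select(0,9) replace("NA")): buf='NAQ' cursor=2
After op 6 (insert('Z')): buf='NAZQ' cursor=3
After op 7 (end): buf='NAZQ' cursor=4
After op 8 (select(0,2) replace("BQ")): buf='BQZQ' cursor=2
After op 9 (home): buf='BQZQ' cursor=0
After op 10 (insert('B')): buf='BBQZQ' cursor=1
After op 11 (home): buf='BBQZQ' cursor=0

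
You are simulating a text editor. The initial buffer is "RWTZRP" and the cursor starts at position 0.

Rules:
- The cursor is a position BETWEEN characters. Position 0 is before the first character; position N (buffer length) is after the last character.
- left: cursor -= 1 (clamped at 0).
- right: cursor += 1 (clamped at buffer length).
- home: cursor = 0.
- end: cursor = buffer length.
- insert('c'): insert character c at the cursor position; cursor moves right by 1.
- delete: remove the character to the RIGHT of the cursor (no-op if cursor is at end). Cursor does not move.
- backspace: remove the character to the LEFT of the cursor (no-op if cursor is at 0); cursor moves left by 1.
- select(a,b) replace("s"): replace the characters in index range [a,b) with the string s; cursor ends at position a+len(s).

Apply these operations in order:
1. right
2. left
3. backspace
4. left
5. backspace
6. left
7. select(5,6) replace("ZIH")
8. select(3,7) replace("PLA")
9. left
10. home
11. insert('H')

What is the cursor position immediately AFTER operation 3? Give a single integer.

Answer: 0

Derivation:
After op 1 (right): buf='RWTZRP' cursor=1
After op 2 (left): buf='RWTZRP' cursor=0
After op 3 (backspace): buf='RWTZRP' cursor=0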